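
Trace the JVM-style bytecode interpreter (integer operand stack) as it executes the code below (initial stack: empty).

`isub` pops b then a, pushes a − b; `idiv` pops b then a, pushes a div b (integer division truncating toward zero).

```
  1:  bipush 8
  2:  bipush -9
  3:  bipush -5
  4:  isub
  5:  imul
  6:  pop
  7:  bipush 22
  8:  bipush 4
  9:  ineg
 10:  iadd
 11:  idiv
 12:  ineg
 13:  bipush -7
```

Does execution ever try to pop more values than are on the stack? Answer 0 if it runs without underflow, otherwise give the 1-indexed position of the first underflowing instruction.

bipush 8  : [8]
bipush -9 : [8, -9]
bipush -5 : [8, -9, -5]
isub      : [8, -4]
imul      : [-32]
pop       : []
bipush 22 : [22]
bipush 4  : [22, 4]
ineg      : [22, -4]
iadd      : [18]
idiv  — needs 2 operands, stack has 1 → underflow

11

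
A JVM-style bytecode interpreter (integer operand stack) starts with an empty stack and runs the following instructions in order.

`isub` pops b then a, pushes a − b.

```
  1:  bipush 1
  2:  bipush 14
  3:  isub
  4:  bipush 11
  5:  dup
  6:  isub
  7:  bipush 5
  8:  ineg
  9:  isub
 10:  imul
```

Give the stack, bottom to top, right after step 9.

[-13, 5]

bipush 1   [1]
bipush 14  [1, 14]
isub       [-13]
bipush 11  [-13, 11]
dup        [-13, 11, 11]
isub       [-13, 0]
bipush 5   [-13, 0, 5]
ineg       [-13, 0, -5]
isub       [-13, 5]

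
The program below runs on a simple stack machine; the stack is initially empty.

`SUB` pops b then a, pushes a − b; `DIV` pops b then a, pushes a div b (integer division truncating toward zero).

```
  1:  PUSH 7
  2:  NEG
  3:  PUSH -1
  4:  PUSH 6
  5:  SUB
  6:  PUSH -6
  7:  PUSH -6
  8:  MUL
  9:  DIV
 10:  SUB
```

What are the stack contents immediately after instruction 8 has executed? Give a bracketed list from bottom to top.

PUSH 7  -> [7]
NEG     -> [-7]
PUSH -1 -> [-7, -1]
PUSH 6  -> [-7, -1, 6]
SUB     -> [-7, -7]
PUSH -6 -> [-7, -7, -6]
PUSH -6 -> [-7, -7, -6, -6]
MUL     -> [-7, -7, 36]

[-7, -7, 36]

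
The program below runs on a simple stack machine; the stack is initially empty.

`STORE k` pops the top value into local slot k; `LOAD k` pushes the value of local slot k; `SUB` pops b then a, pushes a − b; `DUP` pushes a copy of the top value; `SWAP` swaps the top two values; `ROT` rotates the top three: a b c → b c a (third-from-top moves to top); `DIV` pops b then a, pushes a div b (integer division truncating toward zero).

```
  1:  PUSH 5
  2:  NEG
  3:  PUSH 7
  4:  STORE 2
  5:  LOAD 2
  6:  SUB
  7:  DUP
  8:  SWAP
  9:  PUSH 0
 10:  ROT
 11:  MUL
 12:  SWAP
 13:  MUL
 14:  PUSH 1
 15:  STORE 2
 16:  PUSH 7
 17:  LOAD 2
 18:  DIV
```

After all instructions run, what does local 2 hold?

1

PUSH 5  → [5]
NEG     → [-5]
PUSH 7  → [-5, 7]
STORE 2 → [-5]
LOAD 2  → [-5, 7]
SUB     → [-12]
DUP     → [-12, -12]
SWAP    → [-12, -12]
PUSH 0  → [-12, -12, 0]
ROT     → [-12, 0, -12]
MUL     → [-12, 0]
SWAP    → [0, -12]
MUL     → [0]
PUSH 1  → [0, 1]
STORE 2 → [0]
PUSH 7  → [0, 7]
LOAD 2  → [0, 7, 1]
DIV     → [0, 7]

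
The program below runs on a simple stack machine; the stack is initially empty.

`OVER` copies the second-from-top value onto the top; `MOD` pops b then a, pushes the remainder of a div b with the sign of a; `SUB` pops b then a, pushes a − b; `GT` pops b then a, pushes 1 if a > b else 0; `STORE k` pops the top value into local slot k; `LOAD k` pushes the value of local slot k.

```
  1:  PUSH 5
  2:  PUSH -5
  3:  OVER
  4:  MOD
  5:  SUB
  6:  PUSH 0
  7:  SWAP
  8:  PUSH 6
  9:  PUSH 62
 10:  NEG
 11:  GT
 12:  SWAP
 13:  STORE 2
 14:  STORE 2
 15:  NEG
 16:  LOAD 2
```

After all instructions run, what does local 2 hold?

PUSH 5  : [5]
PUSH -5 : [5, -5]
OVER    : [5, -5, 5]
MOD     : [5, 0]
SUB     : [5]
PUSH 0  : [5, 0]
SWAP    : [0, 5]
PUSH 6  : [0, 5, 6]
PUSH 62 : [0, 5, 6, 62]
NEG     : [0, 5, 6, -62]
GT      : [0, 5, 1]
SWAP    : [0, 1, 5]
STORE 2 : [0, 1]
STORE 2 : [0]
NEG     : [0]
LOAD 2  : [0, 1]

1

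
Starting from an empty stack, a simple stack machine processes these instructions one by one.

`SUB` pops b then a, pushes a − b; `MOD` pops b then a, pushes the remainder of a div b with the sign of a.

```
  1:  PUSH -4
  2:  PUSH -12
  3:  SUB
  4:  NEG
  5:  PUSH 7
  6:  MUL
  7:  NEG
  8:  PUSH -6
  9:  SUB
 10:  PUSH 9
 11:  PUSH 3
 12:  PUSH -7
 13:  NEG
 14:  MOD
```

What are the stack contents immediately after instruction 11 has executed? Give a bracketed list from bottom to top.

PUSH -4  : -4
PUSH -12 : -4 -12
SUB      : 8
NEG      : -8
PUSH 7   : -8 7
MUL      : -56
NEG      : 56
PUSH -6  : 56 -6
SUB      : 62
PUSH 9   : 62 9
PUSH 3   : 62 9 3

[62, 9, 3]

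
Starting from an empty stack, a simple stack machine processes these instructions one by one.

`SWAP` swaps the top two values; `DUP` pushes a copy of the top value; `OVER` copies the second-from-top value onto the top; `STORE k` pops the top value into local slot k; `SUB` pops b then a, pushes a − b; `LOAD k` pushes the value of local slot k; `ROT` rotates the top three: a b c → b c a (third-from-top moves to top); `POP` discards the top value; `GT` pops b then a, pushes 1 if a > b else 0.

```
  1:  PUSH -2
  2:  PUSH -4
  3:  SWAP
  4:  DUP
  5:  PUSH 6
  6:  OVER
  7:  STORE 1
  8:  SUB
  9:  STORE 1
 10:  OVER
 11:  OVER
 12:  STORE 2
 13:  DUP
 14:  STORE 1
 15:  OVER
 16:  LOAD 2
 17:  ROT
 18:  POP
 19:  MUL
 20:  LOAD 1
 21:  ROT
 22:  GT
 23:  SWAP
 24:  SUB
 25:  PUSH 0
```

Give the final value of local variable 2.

PUSH -2 → [-2]
PUSH -4 → [-2, -4]
SWAP    → [-4, -2]
DUP     → [-4, -2, -2]
PUSH 6  → [-4, -2, -2, 6]
OVER    → [-4, -2, -2, 6, -2]
STORE 1 → [-4, -2, -2, 6]
SUB     → [-4, -2, -8]
STORE 1 → [-4, -2]
OVER    → [-4, -2, -4]
OVER    → [-4, -2, -4, -2]
STORE 2 → [-4, -2, -4]
DUP     → [-4, -2, -4, -4]
STORE 1 → [-4, -2, -4]
OVER    → [-4, -2, -4, -2]
LOAD 2  → [-4, -2, -4, -2, -2]
ROT     → [-4, -2, -2, -2, -4]
POP     → [-4, -2, -2, -2]
MUL     → [-4, -2, 4]
LOAD 1  → [-4, -2, 4, -4]
ROT     → [-4, 4, -4, -2]
GT      → [-4, 4, 0]
SWAP    → [-4, 0, 4]
SUB     → [-4, -4]
PUSH 0  → [-4, -4, 0]

-2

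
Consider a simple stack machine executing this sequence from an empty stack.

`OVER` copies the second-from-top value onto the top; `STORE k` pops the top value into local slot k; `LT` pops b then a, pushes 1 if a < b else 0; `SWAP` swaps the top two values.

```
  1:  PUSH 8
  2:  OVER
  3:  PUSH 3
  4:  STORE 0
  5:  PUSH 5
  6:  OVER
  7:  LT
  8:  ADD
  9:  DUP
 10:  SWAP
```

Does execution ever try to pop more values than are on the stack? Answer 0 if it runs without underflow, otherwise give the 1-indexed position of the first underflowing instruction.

PUSH 8 -> [8]
OVER  — needs 2 operands, stack has 1 → underflow

2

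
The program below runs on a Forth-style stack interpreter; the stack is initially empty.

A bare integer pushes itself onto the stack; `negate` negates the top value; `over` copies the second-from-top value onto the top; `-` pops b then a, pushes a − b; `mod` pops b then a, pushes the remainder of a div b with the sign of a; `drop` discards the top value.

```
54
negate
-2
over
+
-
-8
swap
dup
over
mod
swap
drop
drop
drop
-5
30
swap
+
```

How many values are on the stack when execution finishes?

54     → 54
negate → -54
-2     → -54 -2
over   → -54 -2 -54
+      → -54 -56
-      → 2
-8     → 2 -8
swap   → -8 2
dup    → -8 2 2
over   → -8 2 2 2
mod    → -8 2 0
swap   → -8 0 2
drop   → -8 0
drop   → -8
drop   → (empty)
-5     → -5
30     → -5 30
swap   → 30 -5
+      → 25

1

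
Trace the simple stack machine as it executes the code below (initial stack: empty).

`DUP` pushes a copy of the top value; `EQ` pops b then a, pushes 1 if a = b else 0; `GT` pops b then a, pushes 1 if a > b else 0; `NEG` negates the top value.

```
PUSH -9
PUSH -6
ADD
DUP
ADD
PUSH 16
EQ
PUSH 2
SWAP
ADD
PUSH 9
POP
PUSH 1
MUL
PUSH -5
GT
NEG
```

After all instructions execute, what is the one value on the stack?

PUSH -9  -9
PUSH -6  -9 -6
ADD      -15
DUP      -15 -15
ADD      -30
PUSH 16  -30 16
EQ       0
PUSH 2   0 2
SWAP     2 0
ADD      2
PUSH 9   2 9
POP      2
PUSH 1   2 1
MUL      2
PUSH -5  2 -5
GT       1
NEG      -1

-1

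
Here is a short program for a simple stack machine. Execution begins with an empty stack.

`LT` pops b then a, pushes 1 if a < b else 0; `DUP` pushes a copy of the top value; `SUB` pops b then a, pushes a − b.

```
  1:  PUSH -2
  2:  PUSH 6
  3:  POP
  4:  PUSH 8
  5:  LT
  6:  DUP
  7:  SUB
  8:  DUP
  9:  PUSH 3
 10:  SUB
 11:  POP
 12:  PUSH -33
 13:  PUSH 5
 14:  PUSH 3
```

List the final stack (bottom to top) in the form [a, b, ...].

[0, -33, 5, 3]

PUSH -2  : -2
PUSH 6   : -2 6
POP      : -2
PUSH 8   : -2 8
LT       : 1
DUP      : 1 1
SUB      : 0
DUP      : 0 0
PUSH 3   : 0 0 3
SUB      : 0 -3
POP      : 0
PUSH -33 : 0 -33
PUSH 5   : 0 -33 5
PUSH 3   : 0 -33 5 3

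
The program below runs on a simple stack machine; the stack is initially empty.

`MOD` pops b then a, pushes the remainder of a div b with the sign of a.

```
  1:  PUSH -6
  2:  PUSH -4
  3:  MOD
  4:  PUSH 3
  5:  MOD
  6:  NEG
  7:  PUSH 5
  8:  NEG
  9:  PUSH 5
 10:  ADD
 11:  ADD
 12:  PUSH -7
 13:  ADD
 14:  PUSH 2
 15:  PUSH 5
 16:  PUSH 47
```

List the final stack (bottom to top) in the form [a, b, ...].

PUSH -6  -6
PUSH -4  -6 -4
MOD      -2
PUSH 3   -2 3
MOD      -2
NEG      2
PUSH 5   2 5
NEG      2 -5
PUSH 5   2 -5 5
ADD      2 0
ADD      2
PUSH -7  2 -7
ADD      -5
PUSH 2   -5 2
PUSH 5   -5 2 5
PUSH 47  -5 2 5 47

[-5, 2, 5, 47]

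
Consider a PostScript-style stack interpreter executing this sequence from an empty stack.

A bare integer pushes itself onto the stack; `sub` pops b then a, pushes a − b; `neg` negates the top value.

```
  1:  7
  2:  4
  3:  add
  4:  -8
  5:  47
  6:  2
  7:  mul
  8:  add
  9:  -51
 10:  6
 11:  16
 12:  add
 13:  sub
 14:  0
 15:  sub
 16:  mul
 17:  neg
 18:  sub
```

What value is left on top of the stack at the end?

7   : 7
4   : 7 4
add : 11
-8  : 11 -8
47  : 11 -8 47
2   : 11 -8 47 2
mul : 11 -8 94
add : 11 86
-51 : 11 86 -51
6   : 11 86 -51 6
16  : 11 86 -51 6 16
add : 11 86 -51 22
sub : 11 86 -73
0   : 11 86 -73 0
sub : 11 86 -73
mul : 11 -6278
neg : 11 6278
sub : -6267

-6267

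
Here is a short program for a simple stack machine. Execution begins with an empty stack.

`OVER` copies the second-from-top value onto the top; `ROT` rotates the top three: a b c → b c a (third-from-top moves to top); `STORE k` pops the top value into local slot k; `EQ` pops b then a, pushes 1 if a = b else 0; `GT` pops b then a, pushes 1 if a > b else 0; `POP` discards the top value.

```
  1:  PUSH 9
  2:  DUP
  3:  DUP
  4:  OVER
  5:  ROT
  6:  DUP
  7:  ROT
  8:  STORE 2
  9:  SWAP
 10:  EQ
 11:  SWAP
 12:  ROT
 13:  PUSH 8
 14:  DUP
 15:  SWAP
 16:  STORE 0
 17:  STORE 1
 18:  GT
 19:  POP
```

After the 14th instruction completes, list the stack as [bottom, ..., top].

[1, 9, 9, 8, 8]

PUSH 9  -> [9]
DUP     -> [9, 9]
DUP     -> [9, 9, 9]
OVER    -> [9, 9, 9, 9]
ROT     -> [9, 9, 9, 9]
DUP     -> [9, 9, 9, 9, 9]
ROT     -> [9, 9, 9, 9, 9]
STORE 2 -> [9, 9, 9, 9]
SWAP    -> [9, 9, 9, 9]
EQ      -> [9, 9, 1]
SWAP    -> [9, 1, 9]
ROT     -> [1, 9, 9]
PUSH 8  -> [1, 9, 9, 8]
DUP     -> [1, 9, 9, 8, 8]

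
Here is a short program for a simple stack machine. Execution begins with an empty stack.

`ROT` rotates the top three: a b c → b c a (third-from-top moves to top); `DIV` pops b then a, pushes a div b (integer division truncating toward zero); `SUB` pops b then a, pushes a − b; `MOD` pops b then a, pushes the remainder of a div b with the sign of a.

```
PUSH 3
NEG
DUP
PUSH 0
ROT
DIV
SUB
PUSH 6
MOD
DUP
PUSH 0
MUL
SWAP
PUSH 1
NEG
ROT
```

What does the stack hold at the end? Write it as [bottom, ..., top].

[-3, -1, 0]

PUSH 3 → 3
NEG    → -3
DUP    → -3 -3
PUSH 0 → -3 -3 0
ROT    → -3 0 -3
DIV    → -3 0
SUB    → -3
PUSH 6 → -3 6
MOD    → -3
DUP    → -3 -3
PUSH 0 → -3 -3 0
MUL    → -3 0
SWAP   → 0 -3
PUSH 1 → 0 -3 1
NEG    → 0 -3 -1
ROT    → -3 -1 0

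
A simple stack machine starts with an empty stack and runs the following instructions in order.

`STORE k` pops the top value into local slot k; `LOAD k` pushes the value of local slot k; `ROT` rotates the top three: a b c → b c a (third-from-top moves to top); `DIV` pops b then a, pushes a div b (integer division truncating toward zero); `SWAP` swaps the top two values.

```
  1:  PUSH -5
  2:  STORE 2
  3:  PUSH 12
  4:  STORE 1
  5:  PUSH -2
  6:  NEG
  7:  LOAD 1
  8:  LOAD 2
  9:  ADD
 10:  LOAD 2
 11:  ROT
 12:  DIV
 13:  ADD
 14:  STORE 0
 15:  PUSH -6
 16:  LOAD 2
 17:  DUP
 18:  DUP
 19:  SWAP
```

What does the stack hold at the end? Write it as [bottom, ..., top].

[-6, -5, -5, -5]

PUSH -5 -> -5
STORE 2 -> (empty)
PUSH 12 -> 12
STORE 1 -> (empty)
PUSH -2 -> -2
NEG     -> 2
LOAD 1  -> 2 12
LOAD 2  -> 2 12 -5
ADD     -> 2 7
LOAD 2  -> 2 7 -5
ROT     -> 7 -5 2
DIV     -> 7 -2
ADD     -> 5
STORE 0 -> (empty)
PUSH -6 -> -6
LOAD 2  -> -6 -5
DUP     -> -6 -5 -5
DUP     -> -6 -5 -5 -5
SWAP    -> -6 -5 -5 -5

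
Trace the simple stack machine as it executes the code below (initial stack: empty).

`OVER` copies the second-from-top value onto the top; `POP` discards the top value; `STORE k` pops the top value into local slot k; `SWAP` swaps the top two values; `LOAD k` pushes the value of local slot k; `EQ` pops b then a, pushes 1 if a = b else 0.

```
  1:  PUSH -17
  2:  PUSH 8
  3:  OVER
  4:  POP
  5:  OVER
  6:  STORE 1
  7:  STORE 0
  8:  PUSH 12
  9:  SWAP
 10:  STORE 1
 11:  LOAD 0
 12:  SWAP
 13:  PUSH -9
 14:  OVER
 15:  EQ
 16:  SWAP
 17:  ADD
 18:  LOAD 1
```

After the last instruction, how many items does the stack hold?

3

PUSH -17 → -17
PUSH 8   → -17 8
OVER     → -17 8 -17
POP      → -17 8
OVER     → -17 8 -17
STORE 1  → -17 8
STORE 0  → -17
PUSH 12  → -17 12
SWAP     → 12 -17
STORE 1  → 12
LOAD 0   → 12 8
SWAP     → 8 12
PUSH -9  → 8 12 -9
OVER     → 8 12 -9 12
EQ       → 8 12 0
SWAP     → 8 0 12
ADD      → 8 12
LOAD 1   → 8 12 -17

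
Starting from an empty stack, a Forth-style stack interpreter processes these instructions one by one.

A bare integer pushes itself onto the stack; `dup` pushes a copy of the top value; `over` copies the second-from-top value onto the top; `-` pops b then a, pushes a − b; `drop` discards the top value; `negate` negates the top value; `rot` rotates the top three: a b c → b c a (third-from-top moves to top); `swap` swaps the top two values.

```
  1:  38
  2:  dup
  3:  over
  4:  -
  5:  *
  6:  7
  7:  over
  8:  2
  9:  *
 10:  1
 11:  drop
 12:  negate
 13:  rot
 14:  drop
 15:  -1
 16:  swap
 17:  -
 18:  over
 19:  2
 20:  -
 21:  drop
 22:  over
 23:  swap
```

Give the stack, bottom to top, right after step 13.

38     → [38]
dup    → [38, 38]
over   → [38, 38, 38]
-      → [38, 0]
*      → [0]
7      → [0, 7]
over   → [0, 7, 0]
2      → [0, 7, 0, 2]
*      → [0, 7, 0]
1      → [0, 7, 0, 1]
drop   → [0, 7, 0]
negate → [0, 7, 0]
rot    → [7, 0, 0]

[7, 0, 0]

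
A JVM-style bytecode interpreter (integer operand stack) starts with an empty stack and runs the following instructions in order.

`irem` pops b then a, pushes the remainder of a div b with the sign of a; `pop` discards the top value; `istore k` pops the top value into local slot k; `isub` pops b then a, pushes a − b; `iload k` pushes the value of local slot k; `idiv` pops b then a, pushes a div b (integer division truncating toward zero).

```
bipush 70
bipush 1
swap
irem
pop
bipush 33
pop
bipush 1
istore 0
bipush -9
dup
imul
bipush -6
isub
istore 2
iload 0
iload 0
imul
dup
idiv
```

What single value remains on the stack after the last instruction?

1

bipush 70 : 70
bipush 1  : 70 1
swap      : 1 70
irem      : 1
pop       : (empty)
bipush 33 : 33
pop       : (empty)
bipush 1  : 1
istore 0  : (empty)
bipush -9 : -9
dup       : -9 -9
imul      : 81
bipush -6 : 81 -6
isub      : 87
istore 2  : (empty)
iload 0   : 1
iload 0   : 1 1
imul      : 1
dup       : 1 1
idiv      : 1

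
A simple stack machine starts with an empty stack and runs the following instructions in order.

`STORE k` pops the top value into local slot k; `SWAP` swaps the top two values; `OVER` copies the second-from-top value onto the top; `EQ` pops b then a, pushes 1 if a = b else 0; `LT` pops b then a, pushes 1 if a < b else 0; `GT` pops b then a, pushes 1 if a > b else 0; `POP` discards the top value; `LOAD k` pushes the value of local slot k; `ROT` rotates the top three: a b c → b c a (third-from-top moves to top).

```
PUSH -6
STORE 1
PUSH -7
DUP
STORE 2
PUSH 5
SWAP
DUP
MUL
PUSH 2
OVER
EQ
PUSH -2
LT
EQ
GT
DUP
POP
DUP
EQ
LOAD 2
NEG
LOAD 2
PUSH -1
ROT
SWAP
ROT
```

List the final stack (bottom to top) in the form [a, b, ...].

[1, 7, -1, -7]

PUSH -6  [-6]
STORE 1  []
PUSH -7  [-7]
DUP      [-7, -7]
STORE 2  [-7]
PUSH 5   [-7, 5]
SWAP     [5, -7]
DUP      [5, -7, -7]
MUL      [5, 49]
PUSH 2   [5, 49, 2]
OVER     [5, 49, 2, 49]
EQ       [5, 49, 0]
PUSH -2  [5, 49, 0, -2]
LT       [5, 49, 0]
EQ       [5, 0]
GT       [1]
DUP      [1, 1]
POP      [1]
DUP      [1, 1]
EQ       [1]
LOAD 2   [1, -7]
NEG      [1, 7]
LOAD 2   [1, 7, -7]
PUSH -1  [1, 7, -7, -1]
ROT      [1, -7, -1, 7]
SWAP     [1, -7, 7, -1]
ROT      [1, 7, -1, -7]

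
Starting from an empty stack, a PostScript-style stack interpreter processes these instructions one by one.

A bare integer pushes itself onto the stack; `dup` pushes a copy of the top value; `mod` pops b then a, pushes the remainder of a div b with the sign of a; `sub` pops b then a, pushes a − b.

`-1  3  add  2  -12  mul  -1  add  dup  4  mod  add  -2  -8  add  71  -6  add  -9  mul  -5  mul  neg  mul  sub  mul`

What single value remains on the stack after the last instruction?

-1  → -1
3   → -1 3
add → 2
2   → 2 2
-12 → 2 2 -12
mul → 2 -24
-1  → 2 -24 -1
add → 2 -25
dup → 2 -25 -25
4   → 2 -25 -25 4
mod → 2 -25 -1
add → 2 -26
-2  → 2 -26 -2
-8  → 2 -26 -2 -8
add → 2 -26 -10
71  → 2 -26 -10 71
-6  → 2 -26 -10 71 -6
add → 2 -26 -10 65
-9  → 2 -26 -10 65 -9
mul → 2 -26 -10 -585
-5  → 2 -26 -10 -585 -5
mul → 2 -26 -10 2925
neg → 2 -26 -10 -2925
mul → 2 -26 29250
sub → 2 -29276
mul → -58552

-58552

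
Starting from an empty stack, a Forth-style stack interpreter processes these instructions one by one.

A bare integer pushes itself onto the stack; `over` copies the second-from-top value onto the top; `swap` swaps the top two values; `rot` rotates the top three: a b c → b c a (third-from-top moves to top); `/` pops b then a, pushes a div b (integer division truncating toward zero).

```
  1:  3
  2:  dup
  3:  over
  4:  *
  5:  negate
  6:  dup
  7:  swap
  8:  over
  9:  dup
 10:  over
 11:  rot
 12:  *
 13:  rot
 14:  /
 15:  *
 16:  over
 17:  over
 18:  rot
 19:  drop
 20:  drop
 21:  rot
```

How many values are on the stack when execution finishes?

3      → 3
dup    → 3 3
over   → 3 3 3
*      → 3 9
negate → 3 -9
dup    → 3 -9 -9
swap   → 3 -9 -9
over   → 3 -9 -9 -9
dup    → 3 -9 -9 -9 -9
over   → 3 -9 -9 -9 -9 -9
rot    → 3 -9 -9 -9 -9 -9
*      → 3 -9 -9 -9 81
rot    → 3 -9 -9 81 -9
/      → 3 -9 -9 -9
*      → 3 -9 81
over   → 3 -9 81 -9
over   → 3 -9 81 -9 81
rot    → 3 -9 -9 81 81
drop   → 3 -9 -9 81
drop   → 3 -9 -9
rot    → -9 -9 3

3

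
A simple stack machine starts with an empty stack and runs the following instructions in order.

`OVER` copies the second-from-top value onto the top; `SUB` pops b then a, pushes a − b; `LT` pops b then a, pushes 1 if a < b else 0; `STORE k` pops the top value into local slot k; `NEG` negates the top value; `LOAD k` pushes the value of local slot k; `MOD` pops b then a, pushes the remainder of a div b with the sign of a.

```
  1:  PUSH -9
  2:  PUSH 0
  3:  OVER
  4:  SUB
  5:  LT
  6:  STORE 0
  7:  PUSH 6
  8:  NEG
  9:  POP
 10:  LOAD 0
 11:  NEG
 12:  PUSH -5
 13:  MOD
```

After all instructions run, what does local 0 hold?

PUSH -9 : -9
PUSH 0  : -9 0
OVER    : -9 0 -9
SUB     : -9 9
LT      : 1
STORE 0 : (empty)
PUSH 6  : 6
NEG     : -6
POP     : (empty)
LOAD 0  : 1
NEG     : -1
PUSH -5 : -1 -5
MOD     : -1

1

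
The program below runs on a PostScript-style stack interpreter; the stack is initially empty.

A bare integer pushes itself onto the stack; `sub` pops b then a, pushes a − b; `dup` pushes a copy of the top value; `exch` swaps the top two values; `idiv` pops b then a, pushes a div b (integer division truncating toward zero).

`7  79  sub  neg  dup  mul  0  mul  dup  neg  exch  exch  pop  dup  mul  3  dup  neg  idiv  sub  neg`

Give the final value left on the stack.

7     [7]
79    [7, 79]
sub   [-72]
neg   [72]
dup   [72, 72]
mul   [5184]
0     [5184, 0]
mul   [0]
dup   [0, 0]
neg   [0, 0]
exch  [0, 0]
exch  [0, 0]
pop   [0]
dup   [0, 0]
mul   [0]
3     [0, 3]
dup   [0, 3, 3]
neg   [0, 3, -3]
idiv  [0, -1]
sub   [1]
neg   [-1]

-1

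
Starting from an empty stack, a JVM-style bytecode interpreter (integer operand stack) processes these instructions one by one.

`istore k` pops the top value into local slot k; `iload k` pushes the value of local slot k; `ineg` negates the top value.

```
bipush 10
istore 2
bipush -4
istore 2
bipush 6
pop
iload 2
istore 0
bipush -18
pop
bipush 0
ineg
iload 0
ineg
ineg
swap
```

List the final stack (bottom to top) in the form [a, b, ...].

[-4, 0]

bipush 10  -> 10
istore 2   -> (empty)
bipush -4  -> -4
istore 2   -> (empty)
bipush 6   -> 6
pop        -> (empty)
iload 2    -> -4
istore 0   -> (empty)
bipush -18 -> -18
pop        -> (empty)
bipush 0   -> 0
ineg       -> 0
iload 0    -> 0 -4
ineg       -> 0 4
ineg       -> 0 -4
swap       -> -4 0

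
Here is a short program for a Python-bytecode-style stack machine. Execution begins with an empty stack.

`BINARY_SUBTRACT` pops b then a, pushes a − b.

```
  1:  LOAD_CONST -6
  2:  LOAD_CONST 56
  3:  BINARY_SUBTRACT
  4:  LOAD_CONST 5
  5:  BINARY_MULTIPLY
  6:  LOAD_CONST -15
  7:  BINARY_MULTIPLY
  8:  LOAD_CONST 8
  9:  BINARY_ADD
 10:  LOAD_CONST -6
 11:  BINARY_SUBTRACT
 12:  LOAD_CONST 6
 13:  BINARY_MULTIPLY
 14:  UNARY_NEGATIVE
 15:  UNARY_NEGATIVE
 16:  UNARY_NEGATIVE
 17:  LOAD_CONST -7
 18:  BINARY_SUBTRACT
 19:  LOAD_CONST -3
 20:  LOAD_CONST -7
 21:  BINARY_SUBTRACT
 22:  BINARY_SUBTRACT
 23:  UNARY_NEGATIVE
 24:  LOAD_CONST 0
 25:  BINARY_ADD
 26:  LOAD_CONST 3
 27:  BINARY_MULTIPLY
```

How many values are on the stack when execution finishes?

1

LOAD_CONST -6   : [-6]
LOAD_CONST 56   : [-6, 56]
BINARY_SUBTRACT : [-62]
LOAD_CONST 5    : [-62, 5]
BINARY_MULTIPLY : [-310]
LOAD_CONST -15  : [-310, -15]
BINARY_MULTIPLY : [4650]
LOAD_CONST 8    : [4650, 8]
BINARY_ADD      : [4658]
LOAD_CONST -6   : [4658, -6]
BINARY_SUBTRACT : [4664]
LOAD_CONST 6    : [4664, 6]
BINARY_MULTIPLY : [27984]
UNARY_NEGATIVE  : [-27984]
UNARY_NEGATIVE  : [27984]
UNARY_NEGATIVE  : [-27984]
LOAD_CONST -7   : [-27984, -7]
BINARY_SUBTRACT : [-27977]
LOAD_CONST -3   : [-27977, -3]
LOAD_CONST -7   : [-27977, -3, -7]
BINARY_SUBTRACT : [-27977, 4]
BINARY_SUBTRACT : [-27981]
UNARY_NEGATIVE  : [27981]
LOAD_CONST 0    : [27981, 0]
BINARY_ADD      : [27981]
LOAD_CONST 3    : [27981, 3]
BINARY_MULTIPLY : [83943]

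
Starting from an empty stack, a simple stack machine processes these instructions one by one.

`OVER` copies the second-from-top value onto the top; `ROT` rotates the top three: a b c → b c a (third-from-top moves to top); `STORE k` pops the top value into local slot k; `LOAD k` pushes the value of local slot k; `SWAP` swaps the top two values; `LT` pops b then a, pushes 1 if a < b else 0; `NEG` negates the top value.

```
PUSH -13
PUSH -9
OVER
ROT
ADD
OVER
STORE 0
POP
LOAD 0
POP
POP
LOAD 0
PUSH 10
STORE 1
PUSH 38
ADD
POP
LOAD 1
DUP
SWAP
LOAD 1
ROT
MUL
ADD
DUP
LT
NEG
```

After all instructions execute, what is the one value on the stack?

0

PUSH -13 → -13
PUSH -9  → -13 -9
OVER     → -13 -9 -13
ROT      → -9 -13 -13
ADD      → -9 -26
OVER     → -9 -26 -9
STORE 0  → -9 -26
POP      → -9
LOAD 0   → -9 -9
POP      → -9
POP      → (empty)
LOAD 0   → -9
PUSH 10  → -9 10
STORE 1  → -9
PUSH 38  → -9 38
ADD      → 29
POP      → (empty)
LOAD 1   → 10
DUP      → 10 10
SWAP     → 10 10
LOAD 1   → 10 10 10
ROT      → 10 10 10
MUL      → 10 100
ADD      → 110
DUP      → 110 110
LT       → 0
NEG      → 0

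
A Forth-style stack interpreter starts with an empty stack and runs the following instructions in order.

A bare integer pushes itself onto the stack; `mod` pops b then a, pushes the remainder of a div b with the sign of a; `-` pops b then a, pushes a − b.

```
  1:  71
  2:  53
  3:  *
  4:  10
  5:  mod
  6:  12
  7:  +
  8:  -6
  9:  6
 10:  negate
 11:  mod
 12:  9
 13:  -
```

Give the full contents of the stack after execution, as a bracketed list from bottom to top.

[15, -9]

71      71
53      71 53
*       3763
10      3763 10
mod     3
12      3 12
+       15
-6      15 -6
6       15 -6 6
negate  15 -6 -6
mod     15 0
9       15 0 9
-       15 -9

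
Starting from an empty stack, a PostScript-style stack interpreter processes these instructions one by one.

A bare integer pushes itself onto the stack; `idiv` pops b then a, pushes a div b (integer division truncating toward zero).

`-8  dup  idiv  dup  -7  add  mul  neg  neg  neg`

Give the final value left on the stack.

-8   → -8
dup  → -8 -8
idiv → 1
dup  → 1 1
-7   → 1 1 -7
add  → 1 -6
mul  → -6
neg  → 6
neg  → -6
neg  → 6

6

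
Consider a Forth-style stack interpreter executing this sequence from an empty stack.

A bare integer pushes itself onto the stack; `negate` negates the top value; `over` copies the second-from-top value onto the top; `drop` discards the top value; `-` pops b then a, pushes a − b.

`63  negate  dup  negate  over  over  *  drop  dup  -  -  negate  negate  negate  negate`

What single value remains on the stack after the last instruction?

63      63
negate  -63
dup     -63 -63
negate  -63 63
over    -63 63 -63
over    -63 63 -63 63
*       -63 63 -3969
drop    -63 63
dup     -63 63 63
-       -63 0
-       -63
negate  63
negate  -63
negate  63
negate  -63

-63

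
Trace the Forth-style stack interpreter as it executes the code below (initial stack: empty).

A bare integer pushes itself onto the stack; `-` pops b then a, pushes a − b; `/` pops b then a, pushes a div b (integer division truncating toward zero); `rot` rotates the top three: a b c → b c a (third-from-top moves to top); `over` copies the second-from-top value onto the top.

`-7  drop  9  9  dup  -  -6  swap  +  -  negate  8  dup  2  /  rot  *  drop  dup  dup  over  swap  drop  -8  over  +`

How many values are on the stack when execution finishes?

-7     -> [-7]
drop   -> []
9      -> [9]
9      -> [9, 9]
dup    -> [9, 9, 9]
-      -> [9, 0]
-6     -> [9, 0, -6]
swap   -> [9, -6, 0]
+      -> [9, -6]
-      -> [15]
negate -> [-15]
8      -> [-15, 8]
dup    -> [-15, 8, 8]
2      -> [-15, 8, 8, 2]
/      -> [-15, 8, 4]
rot    -> [8, 4, -15]
*      -> [8, -60]
drop   -> [8]
dup    -> [8, 8]
dup    -> [8, 8, 8]
over   -> [8, 8, 8, 8]
swap   -> [8, 8, 8, 8]
drop   -> [8, 8, 8]
-8     -> [8, 8, 8, -8]
over   -> [8, 8, 8, -8, 8]
+      -> [8, 8, 8, 0]

4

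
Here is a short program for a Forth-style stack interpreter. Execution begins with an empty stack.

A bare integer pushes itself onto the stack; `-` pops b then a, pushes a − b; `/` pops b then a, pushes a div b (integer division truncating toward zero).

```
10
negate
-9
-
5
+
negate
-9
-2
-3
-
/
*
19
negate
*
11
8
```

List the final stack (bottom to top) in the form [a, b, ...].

10     → 10
negate → -10
-9     → -10 -9
-      → -1
5      → -1 5
+      → 4
negate → -4
-9     → -4 -9
-2     → -4 -9 -2
-3     → -4 -9 -2 -3
-      → -4 -9 1
/      → -4 -9
*      → 36
19     → 36 19
negate → 36 -19
*      → -684
11     → -684 11
8      → -684 11 8

[-684, 11, 8]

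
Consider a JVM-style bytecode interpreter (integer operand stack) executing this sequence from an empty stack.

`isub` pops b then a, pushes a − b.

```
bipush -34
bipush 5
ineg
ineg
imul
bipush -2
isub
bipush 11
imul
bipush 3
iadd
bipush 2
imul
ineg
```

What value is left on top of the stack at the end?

bipush -34 : [-34]
bipush 5   : [-34, 5]
ineg       : [-34, -5]
ineg       : [-34, 5]
imul       : [-170]
bipush -2  : [-170, -2]
isub       : [-168]
bipush 11  : [-168, 11]
imul       : [-1848]
bipush 3   : [-1848, 3]
iadd       : [-1845]
bipush 2   : [-1845, 2]
imul       : [-3690]
ineg       : [3690]

3690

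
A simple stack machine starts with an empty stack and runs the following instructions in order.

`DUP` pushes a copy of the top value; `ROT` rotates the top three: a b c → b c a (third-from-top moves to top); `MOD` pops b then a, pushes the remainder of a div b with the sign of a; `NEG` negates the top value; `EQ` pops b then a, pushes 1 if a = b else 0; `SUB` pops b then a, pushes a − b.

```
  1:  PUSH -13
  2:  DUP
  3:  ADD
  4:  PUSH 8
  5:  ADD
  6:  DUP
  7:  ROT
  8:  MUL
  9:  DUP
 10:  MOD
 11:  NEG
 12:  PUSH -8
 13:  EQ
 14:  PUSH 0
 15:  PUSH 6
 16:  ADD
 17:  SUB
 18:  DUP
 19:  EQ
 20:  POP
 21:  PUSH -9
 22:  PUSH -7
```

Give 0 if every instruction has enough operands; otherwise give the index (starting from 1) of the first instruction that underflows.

7

PUSH -13 → -13
DUP      → -13 -13
ADD      → -26
PUSH 8   → -26 8
ADD      → -18
DUP      → -18 -18
ROT  — needs 3 operands, stack has 2 → underflow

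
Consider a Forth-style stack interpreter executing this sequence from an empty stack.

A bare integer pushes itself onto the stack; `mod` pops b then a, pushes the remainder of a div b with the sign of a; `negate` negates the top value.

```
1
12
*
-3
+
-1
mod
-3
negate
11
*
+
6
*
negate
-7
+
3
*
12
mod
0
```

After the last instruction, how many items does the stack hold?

2

1      → 1
12     → 1 12
*      → 12
-3     → 12 -3
+      → 9
-1     → 9 -1
mod    → 0
-3     → 0 -3
negate → 0 3
11     → 0 3 11
*      → 0 33
+      → 33
6      → 33 6
*      → 198
negate → -198
-7     → -198 -7
+      → -205
3      → -205 3
*      → -615
12     → -615 12
mod    → -3
0      → -3 0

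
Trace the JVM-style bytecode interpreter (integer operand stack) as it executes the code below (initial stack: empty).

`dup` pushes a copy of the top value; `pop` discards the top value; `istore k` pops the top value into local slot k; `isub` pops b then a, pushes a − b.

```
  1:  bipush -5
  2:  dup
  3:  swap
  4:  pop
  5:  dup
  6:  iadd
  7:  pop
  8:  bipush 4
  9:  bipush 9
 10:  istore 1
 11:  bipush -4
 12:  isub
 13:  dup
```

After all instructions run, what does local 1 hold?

bipush -5 : [-5]
dup       : [-5, -5]
swap      : [-5, -5]
pop       : [-5]
dup       : [-5, -5]
iadd      : [-10]
pop       : []
bipush 4  : [4]
bipush 9  : [4, 9]
istore 1  : [4]
bipush -4 : [4, -4]
isub      : [8]
dup       : [8, 8]

9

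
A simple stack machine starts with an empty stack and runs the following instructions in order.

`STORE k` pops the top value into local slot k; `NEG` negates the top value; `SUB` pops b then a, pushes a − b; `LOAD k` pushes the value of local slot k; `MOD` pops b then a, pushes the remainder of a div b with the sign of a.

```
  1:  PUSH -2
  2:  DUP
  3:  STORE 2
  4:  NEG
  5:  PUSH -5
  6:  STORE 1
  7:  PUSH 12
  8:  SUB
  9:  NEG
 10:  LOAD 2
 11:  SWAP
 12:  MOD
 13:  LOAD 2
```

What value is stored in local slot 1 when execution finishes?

-5

PUSH -2  [-2]
DUP      [-2, -2]
STORE 2  [-2]
NEG      [2]
PUSH -5  [2, -5]
STORE 1  [2]
PUSH 12  [2, 12]
SUB      [-10]
NEG      [10]
LOAD 2   [10, -2]
SWAP     [-2, 10]
MOD      [-2]
LOAD 2   [-2, -2]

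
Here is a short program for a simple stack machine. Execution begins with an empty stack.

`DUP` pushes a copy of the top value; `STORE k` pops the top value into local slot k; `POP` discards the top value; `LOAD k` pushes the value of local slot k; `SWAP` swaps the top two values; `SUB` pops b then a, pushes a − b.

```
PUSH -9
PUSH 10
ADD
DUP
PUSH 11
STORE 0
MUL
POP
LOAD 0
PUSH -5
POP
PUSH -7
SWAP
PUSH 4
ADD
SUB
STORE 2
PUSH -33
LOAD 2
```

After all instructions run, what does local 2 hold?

-22

PUSH -9   [-9]
PUSH 10   [-9, 10]
ADD       [1]
DUP       [1, 1]
PUSH 11   [1, 1, 11]
STORE 0   [1, 1]
MUL       [1]
POP       []
LOAD 0    [11]
PUSH -5   [11, -5]
POP       [11]
PUSH -7   [11, -7]
SWAP      [-7, 11]
PUSH 4    [-7, 11, 4]
ADD       [-7, 15]
SUB       [-22]
STORE 2   []
PUSH -33  [-33]
LOAD 2    [-33, -22]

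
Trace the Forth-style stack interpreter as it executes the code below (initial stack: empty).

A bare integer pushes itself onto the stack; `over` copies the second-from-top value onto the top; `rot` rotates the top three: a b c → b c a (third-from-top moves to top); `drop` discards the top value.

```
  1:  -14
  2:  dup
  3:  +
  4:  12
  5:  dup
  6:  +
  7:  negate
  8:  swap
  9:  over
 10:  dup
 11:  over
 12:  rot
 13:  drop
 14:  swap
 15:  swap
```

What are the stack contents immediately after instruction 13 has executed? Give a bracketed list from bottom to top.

-14    : -14
dup    : -14 -14
+      : -28
12     : -28 12
dup    : -28 12 12
+      : -28 24
negate : -28 -24
swap   : -24 -28
over   : -24 -28 -24
dup    : -24 -28 -24 -24
over   : -24 -28 -24 -24 -24
rot    : -24 -28 -24 -24 -24
drop   : -24 -28 -24 -24

[-24, -28, -24, -24]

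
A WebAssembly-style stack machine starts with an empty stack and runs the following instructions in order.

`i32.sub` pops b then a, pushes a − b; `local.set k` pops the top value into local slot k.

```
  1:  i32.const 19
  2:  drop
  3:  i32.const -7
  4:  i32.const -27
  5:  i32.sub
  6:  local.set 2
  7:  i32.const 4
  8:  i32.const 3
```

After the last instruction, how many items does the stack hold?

i32.const 19  → [19]
drop          → []
i32.const -7  → [-7]
i32.const -27 → [-7, -27]
i32.sub       → [20]
local.set 2   → []
i32.const 4   → [4]
i32.const 3   → [4, 3]

2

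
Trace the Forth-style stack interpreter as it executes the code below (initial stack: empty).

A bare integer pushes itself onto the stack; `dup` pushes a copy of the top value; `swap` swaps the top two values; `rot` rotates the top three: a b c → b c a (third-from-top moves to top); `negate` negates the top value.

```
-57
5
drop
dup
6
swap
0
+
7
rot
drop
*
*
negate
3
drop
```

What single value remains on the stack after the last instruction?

-57     -57
5       -57 5
drop    -57
dup     -57 -57
6       -57 -57 6
swap    -57 6 -57
0       -57 6 -57 0
+       -57 6 -57
7       -57 6 -57 7
rot     -57 -57 7 6
drop    -57 -57 7
*       -57 -399
*       22743
negate  -22743
3       -22743 3
drop    -22743

-22743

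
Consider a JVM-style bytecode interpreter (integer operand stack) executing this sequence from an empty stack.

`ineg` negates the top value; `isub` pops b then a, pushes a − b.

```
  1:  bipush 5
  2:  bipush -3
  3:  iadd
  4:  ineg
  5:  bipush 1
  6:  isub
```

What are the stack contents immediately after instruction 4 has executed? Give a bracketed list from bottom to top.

[-2]

bipush 5  -> 5
bipush -3 -> 5 -3
iadd      -> 2
ineg      -> -2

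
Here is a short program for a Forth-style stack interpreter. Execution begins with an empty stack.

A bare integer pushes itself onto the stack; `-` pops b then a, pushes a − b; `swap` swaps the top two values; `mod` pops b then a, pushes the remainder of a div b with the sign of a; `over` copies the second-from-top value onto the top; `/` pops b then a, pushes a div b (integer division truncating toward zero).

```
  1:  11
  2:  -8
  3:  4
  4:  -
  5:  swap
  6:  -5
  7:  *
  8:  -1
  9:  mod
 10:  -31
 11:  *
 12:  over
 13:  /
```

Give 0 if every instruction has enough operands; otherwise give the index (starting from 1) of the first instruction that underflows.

11   → [11]
-8   → [11, -8]
4    → [11, -8, 4]
-    → [11, -12]
swap → [-12, 11]
-5   → [-12, 11, -5]
*    → [-12, -55]
-1   → [-12, -55, -1]
mod  → [-12, 0]
-31  → [-12, 0, -31]
*    → [-12, 0]
over → [-12, 0, -12]
/    → [-12, 0]

0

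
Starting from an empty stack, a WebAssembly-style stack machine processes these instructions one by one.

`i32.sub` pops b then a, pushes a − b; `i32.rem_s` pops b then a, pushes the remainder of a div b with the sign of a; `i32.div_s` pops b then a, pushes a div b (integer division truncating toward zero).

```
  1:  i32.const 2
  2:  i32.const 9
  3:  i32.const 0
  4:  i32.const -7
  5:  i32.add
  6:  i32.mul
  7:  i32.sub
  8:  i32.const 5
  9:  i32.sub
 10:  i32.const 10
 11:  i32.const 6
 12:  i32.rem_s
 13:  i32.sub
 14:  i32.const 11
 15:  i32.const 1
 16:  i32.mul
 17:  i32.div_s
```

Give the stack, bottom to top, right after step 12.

i32.const 2  → 2
i32.const 9  → 2 9
i32.const 0  → 2 9 0
i32.const -7 → 2 9 0 -7
i32.add      → 2 9 -7
i32.mul      → 2 -63
i32.sub      → 65
i32.const 5  → 65 5
i32.sub      → 60
i32.const 10 → 60 10
i32.const 6  → 60 10 6
i32.rem_s    → 60 4

[60, 4]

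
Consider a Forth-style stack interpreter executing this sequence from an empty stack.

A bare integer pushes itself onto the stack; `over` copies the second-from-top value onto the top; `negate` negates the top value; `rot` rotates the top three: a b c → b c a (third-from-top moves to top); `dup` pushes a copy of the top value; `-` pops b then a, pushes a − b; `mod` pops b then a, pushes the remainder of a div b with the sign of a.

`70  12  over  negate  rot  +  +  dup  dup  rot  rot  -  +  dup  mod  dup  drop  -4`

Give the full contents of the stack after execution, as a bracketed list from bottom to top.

70     : 70
12     : 70 12
over   : 70 12 70
negate : 70 12 -70
rot    : 12 -70 70
+      : 12 0
+      : 12
dup    : 12 12
dup    : 12 12 12
rot    : 12 12 12
rot    : 12 12 12
-      : 12 0
+      : 12
dup    : 12 12
mod    : 0
dup    : 0 0
drop   : 0
-4     : 0 -4

[0, -4]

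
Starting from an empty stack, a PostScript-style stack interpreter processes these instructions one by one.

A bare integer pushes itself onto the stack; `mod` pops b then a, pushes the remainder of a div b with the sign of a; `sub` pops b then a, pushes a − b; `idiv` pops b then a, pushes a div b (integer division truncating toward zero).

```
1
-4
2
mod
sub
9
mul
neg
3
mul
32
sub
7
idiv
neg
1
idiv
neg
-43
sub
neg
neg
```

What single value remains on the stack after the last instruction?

1     [1]
-4    [1, -4]
2     [1, -4, 2]
mod   [1, 0]
sub   [1]
9     [1, 9]
mul   [9]
neg   [-9]
3     [-9, 3]
mul   [-27]
32    [-27, 32]
sub   [-59]
7     [-59, 7]
idiv  [-8]
neg   [8]
1     [8, 1]
idiv  [8]
neg   [-8]
-43   [-8, -43]
sub   [35]
neg   [-35]
neg   [35]

35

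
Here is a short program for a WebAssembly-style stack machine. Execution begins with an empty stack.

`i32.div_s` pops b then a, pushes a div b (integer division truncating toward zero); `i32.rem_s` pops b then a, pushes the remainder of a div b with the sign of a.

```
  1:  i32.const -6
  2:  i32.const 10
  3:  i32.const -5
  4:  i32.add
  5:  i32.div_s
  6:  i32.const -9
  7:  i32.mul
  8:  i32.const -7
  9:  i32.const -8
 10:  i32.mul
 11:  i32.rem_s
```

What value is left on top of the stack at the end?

9

i32.const -6 -> [-6]
i32.const 10 -> [-6, 10]
i32.const -5 -> [-6, 10, -5]
i32.add      -> [-6, 5]
i32.div_s    -> [-1]
i32.const -9 -> [-1, -9]
i32.mul      -> [9]
i32.const -7 -> [9, -7]
i32.const -8 -> [9, -7, -8]
i32.mul      -> [9, 56]
i32.rem_s    -> [9]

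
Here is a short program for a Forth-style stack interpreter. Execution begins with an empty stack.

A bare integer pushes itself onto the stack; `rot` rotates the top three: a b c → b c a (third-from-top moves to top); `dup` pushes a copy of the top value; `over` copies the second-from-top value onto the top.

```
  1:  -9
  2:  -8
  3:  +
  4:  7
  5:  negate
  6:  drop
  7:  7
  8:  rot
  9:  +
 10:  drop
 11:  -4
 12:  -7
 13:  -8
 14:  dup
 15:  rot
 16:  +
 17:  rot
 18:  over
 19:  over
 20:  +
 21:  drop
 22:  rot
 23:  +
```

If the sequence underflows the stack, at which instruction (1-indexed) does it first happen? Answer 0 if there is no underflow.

8

-9     → -9
-8     → -9 -8
+      → -17
7      → -17 7
negate → -17 -7
drop   → -17
7      → -17 7
rot  — needs 3 operands, stack has 2 → underflow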